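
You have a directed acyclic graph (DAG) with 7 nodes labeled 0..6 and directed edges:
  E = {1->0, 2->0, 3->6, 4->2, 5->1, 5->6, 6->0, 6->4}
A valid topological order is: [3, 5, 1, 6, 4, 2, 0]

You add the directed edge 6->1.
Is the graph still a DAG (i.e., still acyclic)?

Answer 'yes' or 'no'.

Given toposort: [3, 5, 1, 6, 4, 2, 0]
Position of 6: index 3; position of 1: index 2
New edge 6->1: backward (u after v in old order)
Backward edge: old toposort is now invalid. Check if this creates a cycle.
Does 1 already reach 6? Reachable from 1: [0, 1]. NO -> still a DAG (reorder needed).
Still a DAG? yes

Answer: yes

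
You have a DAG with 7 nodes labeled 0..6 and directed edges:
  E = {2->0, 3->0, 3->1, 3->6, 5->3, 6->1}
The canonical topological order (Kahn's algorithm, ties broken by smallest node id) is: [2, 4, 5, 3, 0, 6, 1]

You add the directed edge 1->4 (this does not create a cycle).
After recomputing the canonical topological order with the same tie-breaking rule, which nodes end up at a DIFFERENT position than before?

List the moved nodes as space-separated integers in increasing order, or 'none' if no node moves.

Old toposort: [2, 4, 5, 3, 0, 6, 1]
Added edge 1->4
Recompute Kahn (smallest-id tiebreak):
  initial in-degrees: [2, 2, 0, 1, 1, 0, 1]
  ready (indeg=0): [2, 5]
  pop 2: indeg[0]->1 | ready=[5] | order so far=[2]
  pop 5: indeg[3]->0 | ready=[3] | order so far=[2, 5]
  pop 3: indeg[0]->0; indeg[1]->1; indeg[6]->0 | ready=[0, 6] | order so far=[2, 5, 3]
  pop 0: no out-edges | ready=[6] | order so far=[2, 5, 3, 0]
  pop 6: indeg[1]->0 | ready=[1] | order so far=[2, 5, 3, 0, 6]
  pop 1: indeg[4]->0 | ready=[4] | order so far=[2, 5, 3, 0, 6, 1]
  pop 4: no out-edges | ready=[] | order so far=[2, 5, 3, 0, 6, 1, 4]
New canonical toposort: [2, 5, 3, 0, 6, 1, 4]
Compare positions:
  Node 0: index 4 -> 3 (moved)
  Node 1: index 6 -> 5 (moved)
  Node 2: index 0 -> 0 (same)
  Node 3: index 3 -> 2 (moved)
  Node 4: index 1 -> 6 (moved)
  Node 5: index 2 -> 1 (moved)
  Node 6: index 5 -> 4 (moved)
Nodes that changed position: 0 1 3 4 5 6

Answer: 0 1 3 4 5 6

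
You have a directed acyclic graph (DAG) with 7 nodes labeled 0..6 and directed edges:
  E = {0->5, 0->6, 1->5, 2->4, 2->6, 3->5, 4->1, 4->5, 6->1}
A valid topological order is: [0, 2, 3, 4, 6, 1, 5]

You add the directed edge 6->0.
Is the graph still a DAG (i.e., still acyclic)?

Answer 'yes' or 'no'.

Given toposort: [0, 2, 3, 4, 6, 1, 5]
Position of 6: index 4; position of 0: index 0
New edge 6->0: backward (u after v in old order)
Backward edge: old toposort is now invalid. Check if this creates a cycle.
Does 0 already reach 6? Reachable from 0: [0, 1, 5, 6]. YES -> cycle!
Still a DAG? no

Answer: no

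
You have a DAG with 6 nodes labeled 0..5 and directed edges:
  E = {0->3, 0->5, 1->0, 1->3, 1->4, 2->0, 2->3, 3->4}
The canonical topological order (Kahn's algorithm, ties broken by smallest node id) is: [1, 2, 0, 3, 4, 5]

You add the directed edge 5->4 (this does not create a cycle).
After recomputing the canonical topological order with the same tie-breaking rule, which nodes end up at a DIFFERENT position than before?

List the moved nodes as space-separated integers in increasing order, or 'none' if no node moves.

Answer: 4 5

Derivation:
Old toposort: [1, 2, 0, 3, 4, 5]
Added edge 5->4
Recompute Kahn (smallest-id tiebreak):
  initial in-degrees: [2, 0, 0, 3, 3, 1]
  ready (indeg=0): [1, 2]
  pop 1: indeg[0]->1; indeg[3]->2; indeg[4]->2 | ready=[2] | order so far=[1]
  pop 2: indeg[0]->0; indeg[3]->1 | ready=[0] | order so far=[1, 2]
  pop 0: indeg[3]->0; indeg[5]->0 | ready=[3, 5] | order so far=[1, 2, 0]
  pop 3: indeg[4]->1 | ready=[5] | order so far=[1, 2, 0, 3]
  pop 5: indeg[4]->0 | ready=[4] | order so far=[1, 2, 0, 3, 5]
  pop 4: no out-edges | ready=[] | order so far=[1, 2, 0, 3, 5, 4]
New canonical toposort: [1, 2, 0, 3, 5, 4]
Compare positions:
  Node 0: index 2 -> 2 (same)
  Node 1: index 0 -> 0 (same)
  Node 2: index 1 -> 1 (same)
  Node 3: index 3 -> 3 (same)
  Node 4: index 4 -> 5 (moved)
  Node 5: index 5 -> 4 (moved)
Nodes that changed position: 4 5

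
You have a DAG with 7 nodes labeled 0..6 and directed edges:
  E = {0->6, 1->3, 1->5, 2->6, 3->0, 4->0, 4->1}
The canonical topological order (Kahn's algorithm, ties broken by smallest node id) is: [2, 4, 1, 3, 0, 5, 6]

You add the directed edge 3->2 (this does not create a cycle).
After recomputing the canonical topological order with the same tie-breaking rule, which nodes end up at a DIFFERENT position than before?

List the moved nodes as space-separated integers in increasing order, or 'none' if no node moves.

Old toposort: [2, 4, 1, 3, 0, 5, 6]
Added edge 3->2
Recompute Kahn (smallest-id tiebreak):
  initial in-degrees: [2, 1, 1, 1, 0, 1, 2]
  ready (indeg=0): [4]
  pop 4: indeg[0]->1; indeg[1]->0 | ready=[1] | order so far=[4]
  pop 1: indeg[3]->0; indeg[5]->0 | ready=[3, 5] | order so far=[4, 1]
  pop 3: indeg[0]->0; indeg[2]->0 | ready=[0, 2, 5] | order so far=[4, 1, 3]
  pop 0: indeg[6]->1 | ready=[2, 5] | order so far=[4, 1, 3, 0]
  pop 2: indeg[6]->0 | ready=[5, 6] | order so far=[4, 1, 3, 0, 2]
  pop 5: no out-edges | ready=[6] | order so far=[4, 1, 3, 0, 2, 5]
  pop 6: no out-edges | ready=[] | order so far=[4, 1, 3, 0, 2, 5, 6]
New canonical toposort: [4, 1, 3, 0, 2, 5, 6]
Compare positions:
  Node 0: index 4 -> 3 (moved)
  Node 1: index 2 -> 1 (moved)
  Node 2: index 0 -> 4 (moved)
  Node 3: index 3 -> 2 (moved)
  Node 4: index 1 -> 0 (moved)
  Node 5: index 5 -> 5 (same)
  Node 6: index 6 -> 6 (same)
Nodes that changed position: 0 1 2 3 4

Answer: 0 1 2 3 4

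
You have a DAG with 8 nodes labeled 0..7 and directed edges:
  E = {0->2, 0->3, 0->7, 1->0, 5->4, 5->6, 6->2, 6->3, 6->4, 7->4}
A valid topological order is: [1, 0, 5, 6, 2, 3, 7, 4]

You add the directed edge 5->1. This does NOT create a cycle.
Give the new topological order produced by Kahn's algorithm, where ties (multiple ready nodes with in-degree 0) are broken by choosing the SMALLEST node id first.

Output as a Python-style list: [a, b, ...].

Old toposort: [1, 0, 5, 6, 2, 3, 7, 4]
Added edge: 5->1
Position of 5 (2) > position of 1 (0). Must reorder: 5 must now come before 1.
Run Kahn's algorithm (break ties by smallest node id):
  initial in-degrees: [1, 1, 2, 2, 3, 0, 1, 1]
  ready (indeg=0): [5]
  pop 5: indeg[1]->0; indeg[4]->2; indeg[6]->0 | ready=[1, 6] | order so far=[5]
  pop 1: indeg[0]->0 | ready=[0, 6] | order so far=[5, 1]
  pop 0: indeg[2]->1; indeg[3]->1; indeg[7]->0 | ready=[6, 7] | order so far=[5, 1, 0]
  pop 6: indeg[2]->0; indeg[3]->0; indeg[4]->1 | ready=[2, 3, 7] | order so far=[5, 1, 0, 6]
  pop 2: no out-edges | ready=[3, 7] | order so far=[5, 1, 0, 6, 2]
  pop 3: no out-edges | ready=[7] | order so far=[5, 1, 0, 6, 2, 3]
  pop 7: indeg[4]->0 | ready=[4] | order so far=[5, 1, 0, 6, 2, 3, 7]
  pop 4: no out-edges | ready=[] | order so far=[5, 1, 0, 6, 2, 3, 7, 4]
  Result: [5, 1, 0, 6, 2, 3, 7, 4]

Answer: [5, 1, 0, 6, 2, 3, 7, 4]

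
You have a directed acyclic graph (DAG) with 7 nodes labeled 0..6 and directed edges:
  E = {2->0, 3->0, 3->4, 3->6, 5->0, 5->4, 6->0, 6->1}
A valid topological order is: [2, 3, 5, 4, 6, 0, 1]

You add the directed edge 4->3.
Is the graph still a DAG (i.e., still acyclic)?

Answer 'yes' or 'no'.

Given toposort: [2, 3, 5, 4, 6, 0, 1]
Position of 4: index 3; position of 3: index 1
New edge 4->3: backward (u after v in old order)
Backward edge: old toposort is now invalid. Check if this creates a cycle.
Does 3 already reach 4? Reachable from 3: [0, 1, 3, 4, 6]. YES -> cycle!
Still a DAG? no

Answer: no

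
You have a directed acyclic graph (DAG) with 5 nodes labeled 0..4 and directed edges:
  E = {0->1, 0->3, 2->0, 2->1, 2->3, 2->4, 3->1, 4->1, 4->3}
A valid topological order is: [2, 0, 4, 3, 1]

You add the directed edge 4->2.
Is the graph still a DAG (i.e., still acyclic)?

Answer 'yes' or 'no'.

Answer: no

Derivation:
Given toposort: [2, 0, 4, 3, 1]
Position of 4: index 2; position of 2: index 0
New edge 4->2: backward (u after v in old order)
Backward edge: old toposort is now invalid. Check if this creates a cycle.
Does 2 already reach 4? Reachable from 2: [0, 1, 2, 3, 4]. YES -> cycle!
Still a DAG? no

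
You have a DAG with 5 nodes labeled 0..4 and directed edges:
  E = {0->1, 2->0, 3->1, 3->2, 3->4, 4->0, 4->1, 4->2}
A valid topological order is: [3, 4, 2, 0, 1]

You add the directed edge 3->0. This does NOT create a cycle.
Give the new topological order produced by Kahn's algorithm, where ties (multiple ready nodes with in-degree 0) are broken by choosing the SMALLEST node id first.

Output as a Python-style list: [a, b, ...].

Answer: [3, 4, 2, 0, 1]

Derivation:
Old toposort: [3, 4, 2, 0, 1]
Added edge: 3->0
Position of 3 (0) < position of 0 (3). Old order still valid.
Run Kahn's algorithm (break ties by smallest node id):
  initial in-degrees: [3, 3, 2, 0, 1]
  ready (indeg=0): [3]
  pop 3: indeg[0]->2; indeg[1]->2; indeg[2]->1; indeg[4]->0 | ready=[4] | order so far=[3]
  pop 4: indeg[0]->1; indeg[1]->1; indeg[2]->0 | ready=[2] | order so far=[3, 4]
  pop 2: indeg[0]->0 | ready=[0] | order so far=[3, 4, 2]
  pop 0: indeg[1]->0 | ready=[1] | order so far=[3, 4, 2, 0]
  pop 1: no out-edges | ready=[] | order so far=[3, 4, 2, 0, 1]
  Result: [3, 4, 2, 0, 1]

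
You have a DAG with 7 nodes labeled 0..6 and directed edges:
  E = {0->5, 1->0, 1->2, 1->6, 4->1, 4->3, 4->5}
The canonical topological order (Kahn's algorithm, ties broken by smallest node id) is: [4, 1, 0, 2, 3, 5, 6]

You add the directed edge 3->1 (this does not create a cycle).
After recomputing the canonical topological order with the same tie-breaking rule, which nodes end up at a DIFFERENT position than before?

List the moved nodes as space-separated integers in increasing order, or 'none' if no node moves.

Old toposort: [4, 1, 0, 2, 3, 5, 6]
Added edge 3->1
Recompute Kahn (smallest-id tiebreak):
  initial in-degrees: [1, 2, 1, 1, 0, 2, 1]
  ready (indeg=0): [4]
  pop 4: indeg[1]->1; indeg[3]->0; indeg[5]->1 | ready=[3] | order so far=[4]
  pop 3: indeg[1]->0 | ready=[1] | order so far=[4, 3]
  pop 1: indeg[0]->0; indeg[2]->0; indeg[6]->0 | ready=[0, 2, 6] | order so far=[4, 3, 1]
  pop 0: indeg[5]->0 | ready=[2, 5, 6] | order so far=[4, 3, 1, 0]
  pop 2: no out-edges | ready=[5, 6] | order so far=[4, 3, 1, 0, 2]
  pop 5: no out-edges | ready=[6] | order so far=[4, 3, 1, 0, 2, 5]
  pop 6: no out-edges | ready=[] | order so far=[4, 3, 1, 0, 2, 5, 6]
New canonical toposort: [4, 3, 1, 0, 2, 5, 6]
Compare positions:
  Node 0: index 2 -> 3 (moved)
  Node 1: index 1 -> 2 (moved)
  Node 2: index 3 -> 4 (moved)
  Node 3: index 4 -> 1 (moved)
  Node 4: index 0 -> 0 (same)
  Node 5: index 5 -> 5 (same)
  Node 6: index 6 -> 6 (same)
Nodes that changed position: 0 1 2 3

Answer: 0 1 2 3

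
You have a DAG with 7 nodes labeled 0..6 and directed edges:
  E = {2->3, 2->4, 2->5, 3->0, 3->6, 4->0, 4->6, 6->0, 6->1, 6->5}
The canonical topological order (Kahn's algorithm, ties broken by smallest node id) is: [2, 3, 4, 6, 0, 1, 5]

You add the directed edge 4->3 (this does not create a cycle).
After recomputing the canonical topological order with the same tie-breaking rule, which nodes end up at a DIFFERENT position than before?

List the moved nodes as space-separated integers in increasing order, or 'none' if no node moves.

Answer: 3 4

Derivation:
Old toposort: [2, 3, 4, 6, 0, 1, 5]
Added edge 4->3
Recompute Kahn (smallest-id tiebreak):
  initial in-degrees: [3, 1, 0, 2, 1, 2, 2]
  ready (indeg=0): [2]
  pop 2: indeg[3]->1; indeg[4]->0; indeg[5]->1 | ready=[4] | order so far=[2]
  pop 4: indeg[0]->2; indeg[3]->0; indeg[6]->1 | ready=[3] | order so far=[2, 4]
  pop 3: indeg[0]->1; indeg[6]->0 | ready=[6] | order so far=[2, 4, 3]
  pop 6: indeg[0]->0; indeg[1]->0; indeg[5]->0 | ready=[0, 1, 5] | order so far=[2, 4, 3, 6]
  pop 0: no out-edges | ready=[1, 5] | order so far=[2, 4, 3, 6, 0]
  pop 1: no out-edges | ready=[5] | order so far=[2, 4, 3, 6, 0, 1]
  pop 5: no out-edges | ready=[] | order so far=[2, 4, 3, 6, 0, 1, 5]
New canonical toposort: [2, 4, 3, 6, 0, 1, 5]
Compare positions:
  Node 0: index 4 -> 4 (same)
  Node 1: index 5 -> 5 (same)
  Node 2: index 0 -> 0 (same)
  Node 3: index 1 -> 2 (moved)
  Node 4: index 2 -> 1 (moved)
  Node 5: index 6 -> 6 (same)
  Node 6: index 3 -> 3 (same)
Nodes that changed position: 3 4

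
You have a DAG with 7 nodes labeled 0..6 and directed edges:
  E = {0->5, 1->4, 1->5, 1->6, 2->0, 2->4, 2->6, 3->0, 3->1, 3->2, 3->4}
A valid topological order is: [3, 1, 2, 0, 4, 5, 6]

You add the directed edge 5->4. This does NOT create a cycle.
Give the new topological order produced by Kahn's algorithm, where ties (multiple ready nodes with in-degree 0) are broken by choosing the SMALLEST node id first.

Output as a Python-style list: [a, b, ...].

Answer: [3, 1, 2, 0, 5, 4, 6]

Derivation:
Old toposort: [3, 1, 2, 0, 4, 5, 6]
Added edge: 5->4
Position of 5 (5) > position of 4 (4). Must reorder: 5 must now come before 4.
Run Kahn's algorithm (break ties by smallest node id):
  initial in-degrees: [2, 1, 1, 0, 4, 2, 2]
  ready (indeg=0): [3]
  pop 3: indeg[0]->1; indeg[1]->0; indeg[2]->0; indeg[4]->3 | ready=[1, 2] | order so far=[3]
  pop 1: indeg[4]->2; indeg[5]->1; indeg[6]->1 | ready=[2] | order so far=[3, 1]
  pop 2: indeg[0]->0; indeg[4]->1; indeg[6]->0 | ready=[0, 6] | order so far=[3, 1, 2]
  pop 0: indeg[5]->0 | ready=[5, 6] | order so far=[3, 1, 2, 0]
  pop 5: indeg[4]->0 | ready=[4, 6] | order so far=[3, 1, 2, 0, 5]
  pop 4: no out-edges | ready=[6] | order so far=[3, 1, 2, 0, 5, 4]
  pop 6: no out-edges | ready=[] | order so far=[3, 1, 2, 0, 5, 4, 6]
  Result: [3, 1, 2, 0, 5, 4, 6]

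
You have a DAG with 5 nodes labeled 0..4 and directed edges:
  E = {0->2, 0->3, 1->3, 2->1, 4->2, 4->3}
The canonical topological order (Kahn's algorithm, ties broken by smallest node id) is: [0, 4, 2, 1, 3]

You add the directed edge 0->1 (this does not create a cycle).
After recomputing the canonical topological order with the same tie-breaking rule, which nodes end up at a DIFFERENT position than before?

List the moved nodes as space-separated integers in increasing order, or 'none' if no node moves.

Answer: none

Derivation:
Old toposort: [0, 4, 2, 1, 3]
Added edge 0->1
Recompute Kahn (smallest-id tiebreak):
  initial in-degrees: [0, 2, 2, 3, 0]
  ready (indeg=0): [0, 4]
  pop 0: indeg[1]->1; indeg[2]->1; indeg[3]->2 | ready=[4] | order so far=[0]
  pop 4: indeg[2]->0; indeg[3]->1 | ready=[2] | order so far=[0, 4]
  pop 2: indeg[1]->0 | ready=[1] | order so far=[0, 4, 2]
  pop 1: indeg[3]->0 | ready=[3] | order so far=[0, 4, 2, 1]
  pop 3: no out-edges | ready=[] | order so far=[0, 4, 2, 1, 3]
New canonical toposort: [0, 4, 2, 1, 3]
Compare positions:
  Node 0: index 0 -> 0 (same)
  Node 1: index 3 -> 3 (same)
  Node 2: index 2 -> 2 (same)
  Node 3: index 4 -> 4 (same)
  Node 4: index 1 -> 1 (same)
Nodes that changed position: none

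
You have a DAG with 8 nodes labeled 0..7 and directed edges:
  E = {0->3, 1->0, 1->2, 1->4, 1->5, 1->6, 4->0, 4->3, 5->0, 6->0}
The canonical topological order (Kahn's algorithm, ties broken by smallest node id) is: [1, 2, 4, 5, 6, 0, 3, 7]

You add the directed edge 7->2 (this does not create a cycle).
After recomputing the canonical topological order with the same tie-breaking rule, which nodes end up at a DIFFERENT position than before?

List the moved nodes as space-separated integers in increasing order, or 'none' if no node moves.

Answer: 0 2 3 4 5 6 7

Derivation:
Old toposort: [1, 2, 4, 5, 6, 0, 3, 7]
Added edge 7->2
Recompute Kahn (smallest-id tiebreak):
  initial in-degrees: [4, 0, 2, 2, 1, 1, 1, 0]
  ready (indeg=0): [1, 7]
  pop 1: indeg[0]->3; indeg[2]->1; indeg[4]->0; indeg[5]->0; indeg[6]->0 | ready=[4, 5, 6, 7] | order so far=[1]
  pop 4: indeg[0]->2; indeg[3]->1 | ready=[5, 6, 7] | order so far=[1, 4]
  pop 5: indeg[0]->1 | ready=[6, 7] | order so far=[1, 4, 5]
  pop 6: indeg[0]->0 | ready=[0, 7] | order so far=[1, 4, 5, 6]
  pop 0: indeg[3]->0 | ready=[3, 7] | order so far=[1, 4, 5, 6, 0]
  pop 3: no out-edges | ready=[7] | order so far=[1, 4, 5, 6, 0, 3]
  pop 7: indeg[2]->0 | ready=[2] | order so far=[1, 4, 5, 6, 0, 3, 7]
  pop 2: no out-edges | ready=[] | order so far=[1, 4, 5, 6, 0, 3, 7, 2]
New canonical toposort: [1, 4, 5, 6, 0, 3, 7, 2]
Compare positions:
  Node 0: index 5 -> 4 (moved)
  Node 1: index 0 -> 0 (same)
  Node 2: index 1 -> 7 (moved)
  Node 3: index 6 -> 5 (moved)
  Node 4: index 2 -> 1 (moved)
  Node 5: index 3 -> 2 (moved)
  Node 6: index 4 -> 3 (moved)
  Node 7: index 7 -> 6 (moved)
Nodes that changed position: 0 2 3 4 5 6 7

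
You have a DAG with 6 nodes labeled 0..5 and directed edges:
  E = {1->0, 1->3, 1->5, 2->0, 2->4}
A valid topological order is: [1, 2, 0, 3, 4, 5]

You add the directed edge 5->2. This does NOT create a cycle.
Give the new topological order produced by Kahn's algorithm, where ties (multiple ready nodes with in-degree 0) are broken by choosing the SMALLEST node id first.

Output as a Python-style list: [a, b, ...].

Old toposort: [1, 2, 0, 3, 4, 5]
Added edge: 5->2
Position of 5 (5) > position of 2 (1). Must reorder: 5 must now come before 2.
Run Kahn's algorithm (break ties by smallest node id):
  initial in-degrees: [2, 0, 1, 1, 1, 1]
  ready (indeg=0): [1]
  pop 1: indeg[0]->1; indeg[3]->0; indeg[5]->0 | ready=[3, 5] | order so far=[1]
  pop 3: no out-edges | ready=[5] | order so far=[1, 3]
  pop 5: indeg[2]->0 | ready=[2] | order so far=[1, 3, 5]
  pop 2: indeg[0]->0; indeg[4]->0 | ready=[0, 4] | order so far=[1, 3, 5, 2]
  pop 0: no out-edges | ready=[4] | order so far=[1, 3, 5, 2, 0]
  pop 4: no out-edges | ready=[] | order so far=[1, 3, 5, 2, 0, 4]
  Result: [1, 3, 5, 2, 0, 4]

Answer: [1, 3, 5, 2, 0, 4]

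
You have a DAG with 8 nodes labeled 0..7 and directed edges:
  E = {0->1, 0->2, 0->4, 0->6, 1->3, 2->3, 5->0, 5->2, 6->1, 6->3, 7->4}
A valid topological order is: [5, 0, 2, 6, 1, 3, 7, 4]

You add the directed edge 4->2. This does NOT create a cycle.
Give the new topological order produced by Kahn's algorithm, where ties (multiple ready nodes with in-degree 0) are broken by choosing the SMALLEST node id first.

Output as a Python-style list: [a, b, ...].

Old toposort: [5, 0, 2, 6, 1, 3, 7, 4]
Added edge: 4->2
Position of 4 (7) > position of 2 (2). Must reorder: 4 must now come before 2.
Run Kahn's algorithm (break ties by smallest node id):
  initial in-degrees: [1, 2, 3, 3, 2, 0, 1, 0]
  ready (indeg=0): [5, 7]
  pop 5: indeg[0]->0; indeg[2]->2 | ready=[0, 7] | order so far=[5]
  pop 0: indeg[1]->1; indeg[2]->1; indeg[4]->1; indeg[6]->0 | ready=[6, 7] | order so far=[5, 0]
  pop 6: indeg[1]->0; indeg[3]->2 | ready=[1, 7] | order so far=[5, 0, 6]
  pop 1: indeg[3]->1 | ready=[7] | order so far=[5, 0, 6, 1]
  pop 7: indeg[4]->0 | ready=[4] | order so far=[5, 0, 6, 1, 7]
  pop 4: indeg[2]->0 | ready=[2] | order so far=[5, 0, 6, 1, 7, 4]
  pop 2: indeg[3]->0 | ready=[3] | order so far=[5, 0, 6, 1, 7, 4, 2]
  pop 3: no out-edges | ready=[] | order so far=[5, 0, 6, 1, 7, 4, 2, 3]
  Result: [5, 0, 6, 1, 7, 4, 2, 3]

Answer: [5, 0, 6, 1, 7, 4, 2, 3]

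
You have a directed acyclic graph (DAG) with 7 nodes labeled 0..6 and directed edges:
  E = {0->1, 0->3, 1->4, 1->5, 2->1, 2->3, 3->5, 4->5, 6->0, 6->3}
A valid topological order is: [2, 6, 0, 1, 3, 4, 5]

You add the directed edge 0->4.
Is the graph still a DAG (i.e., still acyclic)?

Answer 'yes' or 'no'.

Answer: yes

Derivation:
Given toposort: [2, 6, 0, 1, 3, 4, 5]
Position of 0: index 2; position of 4: index 5
New edge 0->4: forward
Forward edge: respects the existing order. Still a DAG, same toposort still valid.
Still a DAG? yes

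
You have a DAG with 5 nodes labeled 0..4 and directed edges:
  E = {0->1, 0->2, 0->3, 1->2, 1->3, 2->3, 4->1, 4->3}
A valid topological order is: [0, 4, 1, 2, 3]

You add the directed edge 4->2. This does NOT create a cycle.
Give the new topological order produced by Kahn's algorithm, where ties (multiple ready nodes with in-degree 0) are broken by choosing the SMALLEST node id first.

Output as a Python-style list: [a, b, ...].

Answer: [0, 4, 1, 2, 3]

Derivation:
Old toposort: [0, 4, 1, 2, 3]
Added edge: 4->2
Position of 4 (1) < position of 2 (3). Old order still valid.
Run Kahn's algorithm (break ties by smallest node id):
  initial in-degrees: [0, 2, 3, 4, 0]
  ready (indeg=0): [0, 4]
  pop 0: indeg[1]->1; indeg[2]->2; indeg[3]->3 | ready=[4] | order so far=[0]
  pop 4: indeg[1]->0; indeg[2]->1; indeg[3]->2 | ready=[1] | order so far=[0, 4]
  pop 1: indeg[2]->0; indeg[3]->1 | ready=[2] | order so far=[0, 4, 1]
  pop 2: indeg[3]->0 | ready=[3] | order so far=[0, 4, 1, 2]
  pop 3: no out-edges | ready=[] | order so far=[0, 4, 1, 2, 3]
  Result: [0, 4, 1, 2, 3]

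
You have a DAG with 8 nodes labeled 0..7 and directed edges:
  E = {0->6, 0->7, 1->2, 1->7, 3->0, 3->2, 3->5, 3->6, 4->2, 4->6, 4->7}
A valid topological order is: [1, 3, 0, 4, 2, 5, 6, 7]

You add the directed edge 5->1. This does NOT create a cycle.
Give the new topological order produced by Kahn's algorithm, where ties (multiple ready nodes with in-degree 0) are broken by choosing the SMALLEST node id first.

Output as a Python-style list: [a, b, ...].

Old toposort: [1, 3, 0, 4, 2, 5, 6, 7]
Added edge: 5->1
Position of 5 (5) > position of 1 (0). Must reorder: 5 must now come before 1.
Run Kahn's algorithm (break ties by smallest node id):
  initial in-degrees: [1, 1, 3, 0, 0, 1, 3, 3]
  ready (indeg=0): [3, 4]
  pop 3: indeg[0]->0; indeg[2]->2; indeg[5]->0; indeg[6]->2 | ready=[0, 4, 5] | order so far=[3]
  pop 0: indeg[6]->1; indeg[7]->2 | ready=[4, 5] | order so far=[3, 0]
  pop 4: indeg[2]->1; indeg[6]->0; indeg[7]->1 | ready=[5, 6] | order so far=[3, 0, 4]
  pop 5: indeg[1]->0 | ready=[1, 6] | order so far=[3, 0, 4, 5]
  pop 1: indeg[2]->0; indeg[7]->0 | ready=[2, 6, 7] | order so far=[3, 0, 4, 5, 1]
  pop 2: no out-edges | ready=[6, 7] | order so far=[3, 0, 4, 5, 1, 2]
  pop 6: no out-edges | ready=[7] | order so far=[3, 0, 4, 5, 1, 2, 6]
  pop 7: no out-edges | ready=[] | order so far=[3, 0, 4, 5, 1, 2, 6, 7]
  Result: [3, 0, 4, 5, 1, 2, 6, 7]

Answer: [3, 0, 4, 5, 1, 2, 6, 7]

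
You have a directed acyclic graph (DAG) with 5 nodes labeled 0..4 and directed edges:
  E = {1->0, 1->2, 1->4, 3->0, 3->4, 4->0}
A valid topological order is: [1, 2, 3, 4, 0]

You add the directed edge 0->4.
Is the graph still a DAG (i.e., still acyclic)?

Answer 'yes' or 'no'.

Answer: no

Derivation:
Given toposort: [1, 2, 3, 4, 0]
Position of 0: index 4; position of 4: index 3
New edge 0->4: backward (u after v in old order)
Backward edge: old toposort is now invalid. Check if this creates a cycle.
Does 4 already reach 0? Reachable from 4: [0, 4]. YES -> cycle!
Still a DAG? no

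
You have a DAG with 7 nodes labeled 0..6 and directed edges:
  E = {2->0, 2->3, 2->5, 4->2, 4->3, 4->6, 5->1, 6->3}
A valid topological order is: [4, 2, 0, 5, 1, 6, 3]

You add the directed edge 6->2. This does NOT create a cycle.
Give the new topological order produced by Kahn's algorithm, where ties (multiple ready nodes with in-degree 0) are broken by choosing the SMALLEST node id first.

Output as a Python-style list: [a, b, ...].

Old toposort: [4, 2, 0, 5, 1, 6, 3]
Added edge: 6->2
Position of 6 (5) > position of 2 (1). Must reorder: 6 must now come before 2.
Run Kahn's algorithm (break ties by smallest node id):
  initial in-degrees: [1, 1, 2, 3, 0, 1, 1]
  ready (indeg=0): [4]
  pop 4: indeg[2]->1; indeg[3]->2; indeg[6]->0 | ready=[6] | order so far=[4]
  pop 6: indeg[2]->0; indeg[3]->1 | ready=[2] | order so far=[4, 6]
  pop 2: indeg[0]->0; indeg[3]->0; indeg[5]->0 | ready=[0, 3, 5] | order so far=[4, 6, 2]
  pop 0: no out-edges | ready=[3, 5] | order so far=[4, 6, 2, 0]
  pop 3: no out-edges | ready=[5] | order so far=[4, 6, 2, 0, 3]
  pop 5: indeg[1]->0 | ready=[1] | order so far=[4, 6, 2, 0, 3, 5]
  pop 1: no out-edges | ready=[] | order so far=[4, 6, 2, 0, 3, 5, 1]
  Result: [4, 6, 2, 0, 3, 5, 1]

Answer: [4, 6, 2, 0, 3, 5, 1]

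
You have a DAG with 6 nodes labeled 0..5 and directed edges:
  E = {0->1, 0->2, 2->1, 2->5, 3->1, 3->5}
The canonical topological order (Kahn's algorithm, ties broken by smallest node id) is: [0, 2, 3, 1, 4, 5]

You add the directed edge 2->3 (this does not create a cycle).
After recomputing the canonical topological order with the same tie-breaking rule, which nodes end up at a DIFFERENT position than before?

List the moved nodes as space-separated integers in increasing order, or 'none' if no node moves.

Old toposort: [0, 2, 3, 1, 4, 5]
Added edge 2->3
Recompute Kahn (smallest-id tiebreak):
  initial in-degrees: [0, 3, 1, 1, 0, 2]
  ready (indeg=0): [0, 4]
  pop 0: indeg[1]->2; indeg[2]->0 | ready=[2, 4] | order so far=[0]
  pop 2: indeg[1]->1; indeg[3]->0; indeg[5]->1 | ready=[3, 4] | order so far=[0, 2]
  pop 3: indeg[1]->0; indeg[5]->0 | ready=[1, 4, 5] | order so far=[0, 2, 3]
  pop 1: no out-edges | ready=[4, 5] | order so far=[0, 2, 3, 1]
  pop 4: no out-edges | ready=[5] | order so far=[0, 2, 3, 1, 4]
  pop 5: no out-edges | ready=[] | order so far=[0, 2, 3, 1, 4, 5]
New canonical toposort: [0, 2, 3, 1, 4, 5]
Compare positions:
  Node 0: index 0 -> 0 (same)
  Node 1: index 3 -> 3 (same)
  Node 2: index 1 -> 1 (same)
  Node 3: index 2 -> 2 (same)
  Node 4: index 4 -> 4 (same)
  Node 5: index 5 -> 5 (same)
Nodes that changed position: none

Answer: none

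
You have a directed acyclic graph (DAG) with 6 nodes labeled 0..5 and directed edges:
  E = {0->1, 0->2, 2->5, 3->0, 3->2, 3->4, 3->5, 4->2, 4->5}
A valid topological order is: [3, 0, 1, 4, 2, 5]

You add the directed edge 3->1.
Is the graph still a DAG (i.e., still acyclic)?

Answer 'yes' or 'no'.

Answer: yes

Derivation:
Given toposort: [3, 0, 1, 4, 2, 5]
Position of 3: index 0; position of 1: index 2
New edge 3->1: forward
Forward edge: respects the existing order. Still a DAG, same toposort still valid.
Still a DAG? yes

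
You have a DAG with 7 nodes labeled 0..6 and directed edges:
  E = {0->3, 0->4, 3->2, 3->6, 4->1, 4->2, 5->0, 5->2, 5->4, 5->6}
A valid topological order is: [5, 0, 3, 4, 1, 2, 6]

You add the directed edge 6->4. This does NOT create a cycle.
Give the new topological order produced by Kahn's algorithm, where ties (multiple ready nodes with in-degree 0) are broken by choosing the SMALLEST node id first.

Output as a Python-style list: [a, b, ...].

Answer: [5, 0, 3, 6, 4, 1, 2]

Derivation:
Old toposort: [5, 0, 3, 4, 1, 2, 6]
Added edge: 6->4
Position of 6 (6) > position of 4 (3). Must reorder: 6 must now come before 4.
Run Kahn's algorithm (break ties by smallest node id):
  initial in-degrees: [1, 1, 3, 1, 3, 0, 2]
  ready (indeg=0): [5]
  pop 5: indeg[0]->0; indeg[2]->2; indeg[4]->2; indeg[6]->1 | ready=[0] | order so far=[5]
  pop 0: indeg[3]->0; indeg[4]->1 | ready=[3] | order so far=[5, 0]
  pop 3: indeg[2]->1; indeg[6]->0 | ready=[6] | order so far=[5, 0, 3]
  pop 6: indeg[4]->0 | ready=[4] | order so far=[5, 0, 3, 6]
  pop 4: indeg[1]->0; indeg[2]->0 | ready=[1, 2] | order so far=[5, 0, 3, 6, 4]
  pop 1: no out-edges | ready=[2] | order so far=[5, 0, 3, 6, 4, 1]
  pop 2: no out-edges | ready=[] | order so far=[5, 0, 3, 6, 4, 1, 2]
  Result: [5, 0, 3, 6, 4, 1, 2]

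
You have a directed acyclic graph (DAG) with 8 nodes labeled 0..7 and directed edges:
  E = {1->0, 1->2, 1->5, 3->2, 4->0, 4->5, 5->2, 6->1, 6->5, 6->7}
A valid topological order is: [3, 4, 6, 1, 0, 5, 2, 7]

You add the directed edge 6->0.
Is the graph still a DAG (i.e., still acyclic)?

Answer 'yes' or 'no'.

Given toposort: [3, 4, 6, 1, 0, 5, 2, 7]
Position of 6: index 2; position of 0: index 4
New edge 6->0: forward
Forward edge: respects the existing order. Still a DAG, same toposort still valid.
Still a DAG? yes

Answer: yes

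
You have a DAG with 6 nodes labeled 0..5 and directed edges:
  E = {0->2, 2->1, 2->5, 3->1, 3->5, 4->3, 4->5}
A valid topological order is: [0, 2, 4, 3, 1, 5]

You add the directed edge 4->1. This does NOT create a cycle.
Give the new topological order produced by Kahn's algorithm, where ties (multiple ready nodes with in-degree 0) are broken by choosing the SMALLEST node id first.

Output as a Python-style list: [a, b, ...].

Old toposort: [0, 2, 4, 3, 1, 5]
Added edge: 4->1
Position of 4 (2) < position of 1 (4). Old order still valid.
Run Kahn's algorithm (break ties by smallest node id):
  initial in-degrees: [0, 3, 1, 1, 0, 3]
  ready (indeg=0): [0, 4]
  pop 0: indeg[2]->0 | ready=[2, 4] | order so far=[0]
  pop 2: indeg[1]->2; indeg[5]->2 | ready=[4] | order so far=[0, 2]
  pop 4: indeg[1]->1; indeg[3]->0; indeg[5]->1 | ready=[3] | order so far=[0, 2, 4]
  pop 3: indeg[1]->0; indeg[5]->0 | ready=[1, 5] | order so far=[0, 2, 4, 3]
  pop 1: no out-edges | ready=[5] | order so far=[0, 2, 4, 3, 1]
  pop 5: no out-edges | ready=[] | order so far=[0, 2, 4, 3, 1, 5]
  Result: [0, 2, 4, 3, 1, 5]

Answer: [0, 2, 4, 3, 1, 5]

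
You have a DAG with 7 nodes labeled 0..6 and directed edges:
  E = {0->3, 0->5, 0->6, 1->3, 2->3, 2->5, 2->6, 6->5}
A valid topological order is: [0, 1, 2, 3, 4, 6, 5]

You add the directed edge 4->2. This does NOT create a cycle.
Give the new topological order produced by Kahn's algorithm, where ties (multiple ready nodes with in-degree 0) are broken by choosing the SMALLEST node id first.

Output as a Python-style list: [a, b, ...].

Answer: [0, 1, 4, 2, 3, 6, 5]

Derivation:
Old toposort: [0, 1, 2, 3, 4, 6, 5]
Added edge: 4->2
Position of 4 (4) > position of 2 (2). Must reorder: 4 must now come before 2.
Run Kahn's algorithm (break ties by smallest node id):
  initial in-degrees: [0, 0, 1, 3, 0, 3, 2]
  ready (indeg=0): [0, 1, 4]
  pop 0: indeg[3]->2; indeg[5]->2; indeg[6]->1 | ready=[1, 4] | order so far=[0]
  pop 1: indeg[3]->1 | ready=[4] | order so far=[0, 1]
  pop 4: indeg[2]->0 | ready=[2] | order so far=[0, 1, 4]
  pop 2: indeg[3]->0; indeg[5]->1; indeg[6]->0 | ready=[3, 6] | order so far=[0, 1, 4, 2]
  pop 3: no out-edges | ready=[6] | order so far=[0, 1, 4, 2, 3]
  pop 6: indeg[5]->0 | ready=[5] | order so far=[0, 1, 4, 2, 3, 6]
  pop 5: no out-edges | ready=[] | order so far=[0, 1, 4, 2, 3, 6, 5]
  Result: [0, 1, 4, 2, 3, 6, 5]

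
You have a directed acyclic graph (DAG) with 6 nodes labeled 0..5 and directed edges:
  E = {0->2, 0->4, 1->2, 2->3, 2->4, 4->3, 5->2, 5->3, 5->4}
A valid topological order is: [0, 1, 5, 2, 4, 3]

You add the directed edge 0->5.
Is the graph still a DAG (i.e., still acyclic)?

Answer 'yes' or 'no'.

Given toposort: [0, 1, 5, 2, 4, 3]
Position of 0: index 0; position of 5: index 2
New edge 0->5: forward
Forward edge: respects the existing order. Still a DAG, same toposort still valid.
Still a DAG? yes

Answer: yes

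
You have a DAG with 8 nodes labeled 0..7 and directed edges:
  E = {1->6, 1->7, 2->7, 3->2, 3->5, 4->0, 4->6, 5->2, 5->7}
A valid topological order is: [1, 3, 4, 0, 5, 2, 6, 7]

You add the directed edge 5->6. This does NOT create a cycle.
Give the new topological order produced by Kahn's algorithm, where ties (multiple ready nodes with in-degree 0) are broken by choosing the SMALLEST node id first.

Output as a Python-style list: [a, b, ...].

Answer: [1, 3, 4, 0, 5, 2, 6, 7]

Derivation:
Old toposort: [1, 3, 4, 0, 5, 2, 6, 7]
Added edge: 5->6
Position of 5 (4) < position of 6 (6). Old order still valid.
Run Kahn's algorithm (break ties by smallest node id):
  initial in-degrees: [1, 0, 2, 0, 0, 1, 3, 3]
  ready (indeg=0): [1, 3, 4]
  pop 1: indeg[6]->2; indeg[7]->2 | ready=[3, 4] | order so far=[1]
  pop 3: indeg[2]->1; indeg[5]->0 | ready=[4, 5] | order so far=[1, 3]
  pop 4: indeg[0]->0; indeg[6]->1 | ready=[0, 5] | order so far=[1, 3, 4]
  pop 0: no out-edges | ready=[5] | order so far=[1, 3, 4, 0]
  pop 5: indeg[2]->0; indeg[6]->0; indeg[7]->1 | ready=[2, 6] | order so far=[1, 3, 4, 0, 5]
  pop 2: indeg[7]->0 | ready=[6, 7] | order so far=[1, 3, 4, 0, 5, 2]
  pop 6: no out-edges | ready=[7] | order so far=[1, 3, 4, 0, 5, 2, 6]
  pop 7: no out-edges | ready=[] | order so far=[1, 3, 4, 0, 5, 2, 6, 7]
  Result: [1, 3, 4, 0, 5, 2, 6, 7]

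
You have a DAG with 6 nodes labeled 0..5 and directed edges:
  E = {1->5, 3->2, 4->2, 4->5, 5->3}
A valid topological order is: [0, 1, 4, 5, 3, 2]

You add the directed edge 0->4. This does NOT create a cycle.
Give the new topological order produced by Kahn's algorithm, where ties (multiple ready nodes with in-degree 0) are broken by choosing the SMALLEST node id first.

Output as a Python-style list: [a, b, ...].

Old toposort: [0, 1, 4, 5, 3, 2]
Added edge: 0->4
Position of 0 (0) < position of 4 (2). Old order still valid.
Run Kahn's algorithm (break ties by smallest node id):
  initial in-degrees: [0, 0, 2, 1, 1, 2]
  ready (indeg=0): [0, 1]
  pop 0: indeg[4]->0 | ready=[1, 4] | order so far=[0]
  pop 1: indeg[5]->1 | ready=[4] | order so far=[0, 1]
  pop 4: indeg[2]->1; indeg[5]->0 | ready=[5] | order so far=[0, 1, 4]
  pop 5: indeg[3]->0 | ready=[3] | order so far=[0, 1, 4, 5]
  pop 3: indeg[2]->0 | ready=[2] | order so far=[0, 1, 4, 5, 3]
  pop 2: no out-edges | ready=[] | order so far=[0, 1, 4, 5, 3, 2]
  Result: [0, 1, 4, 5, 3, 2]

Answer: [0, 1, 4, 5, 3, 2]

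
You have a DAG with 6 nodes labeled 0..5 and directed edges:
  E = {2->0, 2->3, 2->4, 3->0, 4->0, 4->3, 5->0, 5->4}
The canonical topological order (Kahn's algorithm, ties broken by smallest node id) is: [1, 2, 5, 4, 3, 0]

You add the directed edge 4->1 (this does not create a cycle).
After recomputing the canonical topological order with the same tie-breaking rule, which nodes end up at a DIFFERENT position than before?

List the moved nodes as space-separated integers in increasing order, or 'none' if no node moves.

Answer: 1 2 4 5

Derivation:
Old toposort: [1, 2, 5, 4, 3, 0]
Added edge 4->1
Recompute Kahn (smallest-id tiebreak):
  initial in-degrees: [4, 1, 0, 2, 2, 0]
  ready (indeg=0): [2, 5]
  pop 2: indeg[0]->3; indeg[3]->1; indeg[4]->1 | ready=[5] | order so far=[2]
  pop 5: indeg[0]->2; indeg[4]->0 | ready=[4] | order so far=[2, 5]
  pop 4: indeg[0]->1; indeg[1]->0; indeg[3]->0 | ready=[1, 3] | order so far=[2, 5, 4]
  pop 1: no out-edges | ready=[3] | order so far=[2, 5, 4, 1]
  pop 3: indeg[0]->0 | ready=[0] | order so far=[2, 5, 4, 1, 3]
  pop 0: no out-edges | ready=[] | order so far=[2, 5, 4, 1, 3, 0]
New canonical toposort: [2, 5, 4, 1, 3, 0]
Compare positions:
  Node 0: index 5 -> 5 (same)
  Node 1: index 0 -> 3 (moved)
  Node 2: index 1 -> 0 (moved)
  Node 3: index 4 -> 4 (same)
  Node 4: index 3 -> 2 (moved)
  Node 5: index 2 -> 1 (moved)
Nodes that changed position: 1 2 4 5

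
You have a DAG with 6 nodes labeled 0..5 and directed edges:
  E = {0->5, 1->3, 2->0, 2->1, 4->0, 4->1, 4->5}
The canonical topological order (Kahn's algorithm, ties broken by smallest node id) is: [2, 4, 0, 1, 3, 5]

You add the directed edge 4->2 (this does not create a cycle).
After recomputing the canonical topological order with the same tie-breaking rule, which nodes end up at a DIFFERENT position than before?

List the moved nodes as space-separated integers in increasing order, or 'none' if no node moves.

Answer: 2 4

Derivation:
Old toposort: [2, 4, 0, 1, 3, 5]
Added edge 4->2
Recompute Kahn (smallest-id tiebreak):
  initial in-degrees: [2, 2, 1, 1, 0, 2]
  ready (indeg=0): [4]
  pop 4: indeg[0]->1; indeg[1]->1; indeg[2]->0; indeg[5]->1 | ready=[2] | order so far=[4]
  pop 2: indeg[0]->0; indeg[1]->0 | ready=[0, 1] | order so far=[4, 2]
  pop 0: indeg[5]->0 | ready=[1, 5] | order so far=[4, 2, 0]
  pop 1: indeg[3]->0 | ready=[3, 5] | order so far=[4, 2, 0, 1]
  pop 3: no out-edges | ready=[5] | order so far=[4, 2, 0, 1, 3]
  pop 5: no out-edges | ready=[] | order so far=[4, 2, 0, 1, 3, 5]
New canonical toposort: [4, 2, 0, 1, 3, 5]
Compare positions:
  Node 0: index 2 -> 2 (same)
  Node 1: index 3 -> 3 (same)
  Node 2: index 0 -> 1 (moved)
  Node 3: index 4 -> 4 (same)
  Node 4: index 1 -> 0 (moved)
  Node 5: index 5 -> 5 (same)
Nodes that changed position: 2 4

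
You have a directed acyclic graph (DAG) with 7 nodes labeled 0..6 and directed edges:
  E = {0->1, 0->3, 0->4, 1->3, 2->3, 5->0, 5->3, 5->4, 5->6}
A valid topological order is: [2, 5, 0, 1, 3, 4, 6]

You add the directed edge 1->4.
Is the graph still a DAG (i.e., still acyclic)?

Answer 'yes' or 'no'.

Given toposort: [2, 5, 0, 1, 3, 4, 6]
Position of 1: index 3; position of 4: index 5
New edge 1->4: forward
Forward edge: respects the existing order. Still a DAG, same toposort still valid.
Still a DAG? yes

Answer: yes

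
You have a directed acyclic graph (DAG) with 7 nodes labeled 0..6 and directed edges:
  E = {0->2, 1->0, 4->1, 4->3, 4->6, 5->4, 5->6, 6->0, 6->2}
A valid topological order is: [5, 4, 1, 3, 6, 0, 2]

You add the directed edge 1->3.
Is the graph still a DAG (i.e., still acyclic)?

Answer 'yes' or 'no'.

Given toposort: [5, 4, 1, 3, 6, 0, 2]
Position of 1: index 2; position of 3: index 3
New edge 1->3: forward
Forward edge: respects the existing order. Still a DAG, same toposort still valid.
Still a DAG? yes

Answer: yes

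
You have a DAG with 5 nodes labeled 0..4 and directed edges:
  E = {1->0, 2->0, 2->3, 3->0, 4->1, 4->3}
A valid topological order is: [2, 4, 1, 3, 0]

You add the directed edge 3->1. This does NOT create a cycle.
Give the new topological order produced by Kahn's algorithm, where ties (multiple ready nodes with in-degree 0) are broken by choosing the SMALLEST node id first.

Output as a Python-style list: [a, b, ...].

Answer: [2, 4, 3, 1, 0]

Derivation:
Old toposort: [2, 4, 1, 3, 0]
Added edge: 3->1
Position of 3 (3) > position of 1 (2). Must reorder: 3 must now come before 1.
Run Kahn's algorithm (break ties by smallest node id):
  initial in-degrees: [3, 2, 0, 2, 0]
  ready (indeg=0): [2, 4]
  pop 2: indeg[0]->2; indeg[3]->1 | ready=[4] | order so far=[2]
  pop 4: indeg[1]->1; indeg[3]->0 | ready=[3] | order so far=[2, 4]
  pop 3: indeg[0]->1; indeg[1]->0 | ready=[1] | order so far=[2, 4, 3]
  pop 1: indeg[0]->0 | ready=[0] | order so far=[2, 4, 3, 1]
  pop 0: no out-edges | ready=[] | order so far=[2, 4, 3, 1, 0]
  Result: [2, 4, 3, 1, 0]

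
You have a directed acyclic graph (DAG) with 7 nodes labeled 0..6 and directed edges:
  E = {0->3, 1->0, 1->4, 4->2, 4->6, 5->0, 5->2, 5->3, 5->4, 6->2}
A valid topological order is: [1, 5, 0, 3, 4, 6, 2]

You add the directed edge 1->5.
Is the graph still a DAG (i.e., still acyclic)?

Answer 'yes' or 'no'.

Answer: yes

Derivation:
Given toposort: [1, 5, 0, 3, 4, 6, 2]
Position of 1: index 0; position of 5: index 1
New edge 1->5: forward
Forward edge: respects the existing order. Still a DAG, same toposort still valid.
Still a DAG? yes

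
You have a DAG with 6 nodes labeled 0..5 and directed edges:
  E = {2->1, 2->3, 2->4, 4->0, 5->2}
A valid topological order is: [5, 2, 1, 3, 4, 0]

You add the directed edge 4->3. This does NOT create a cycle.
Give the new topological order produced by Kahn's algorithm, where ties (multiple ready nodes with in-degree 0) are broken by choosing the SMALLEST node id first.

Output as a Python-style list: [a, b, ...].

Old toposort: [5, 2, 1, 3, 4, 0]
Added edge: 4->3
Position of 4 (4) > position of 3 (3). Must reorder: 4 must now come before 3.
Run Kahn's algorithm (break ties by smallest node id):
  initial in-degrees: [1, 1, 1, 2, 1, 0]
  ready (indeg=0): [5]
  pop 5: indeg[2]->0 | ready=[2] | order so far=[5]
  pop 2: indeg[1]->0; indeg[3]->1; indeg[4]->0 | ready=[1, 4] | order so far=[5, 2]
  pop 1: no out-edges | ready=[4] | order so far=[5, 2, 1]
  pop 4: indeg[0]->0; indeg[3]->0 | ready=[0, 3] | order so far=[5, 2, 1, 4]
  pop 0: no out-edges | ready=[3] | order so far=[5, 2, 1, 4, 0]
  pop 3: no out-edges | ready=[] | order so far=[5, 2, 1, 4, 0, 3]
  Result: [5, 2, 1, 4, 0, 3]

Answer: [5, 2, 1, 4, 0, 3]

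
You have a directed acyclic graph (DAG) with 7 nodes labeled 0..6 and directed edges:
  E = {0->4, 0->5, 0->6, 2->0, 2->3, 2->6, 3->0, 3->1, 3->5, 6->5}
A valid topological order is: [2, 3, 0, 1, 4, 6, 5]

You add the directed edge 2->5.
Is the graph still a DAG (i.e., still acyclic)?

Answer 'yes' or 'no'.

Answer: yes

Derivation:
Given toposort: [2, 3, 0, 1, 4, 6, 5]
Position of 2: index 0; position of 5: index 6
New edge 2->5: forward
Forward edge: respects the existing order. Still a DAG, same toposort still valid.
Still a DAG? yes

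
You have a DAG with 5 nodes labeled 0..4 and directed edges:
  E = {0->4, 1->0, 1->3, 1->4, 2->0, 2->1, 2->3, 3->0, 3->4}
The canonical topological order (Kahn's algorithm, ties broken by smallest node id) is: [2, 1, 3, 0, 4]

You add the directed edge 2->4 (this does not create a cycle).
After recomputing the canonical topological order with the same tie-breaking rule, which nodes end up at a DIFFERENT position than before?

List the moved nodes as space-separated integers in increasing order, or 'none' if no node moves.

Old toposort: [2, 1, 3, 0, 4]
Added edge 2->4
Recompute Kahn (smallest-id tiebreak):
  initial in-degrees: [3, 1, 0, 2, 4]
  ready (indeg=0): [2]
  pop 2: indeg[0]->2; indeg[1]->0; indeg[3]->1; indeg[4]->3 | ready=[1] | order so far=[2]
  pop 1: indeg[0]->1; indeg[3]->0; indeg[4]->2 | ready=[3] | order so far=[2, 1]
  pop 3: indeg[0]->0; indeg[4]->1 | ready=[0] | order so far=[2, 1, 3]
  pop 0: indeg[4]->0 | ready=[4] | order so far=[2, 1, 3, 0]
  pop 4: no out-edges | ready=[] | order so far=[2, 1, 3, 0, 4]
New canonical toposort: [2, 1, 3, 0, 4]
Compare positions:
  Node 0: index 3 -> 3 (same)
  Node 1: index 1 -> 1 (same)
  Node 2: index 0 -> 0 (same)
  Node 3: index 2 -> 2 (same)
  Node 4: index 4 -> 4 (same)
Nodes that changed position: none

Answer: none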